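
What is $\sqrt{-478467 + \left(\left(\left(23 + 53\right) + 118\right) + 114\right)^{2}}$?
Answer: $i \sqrt{383603} \approx 619.36 i$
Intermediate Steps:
$\sqrt{-478467 + \left(\left(\left(23 + 53\right) + 118\right) + 114\right)^{2}} = \sqrt{-478467 + \left(\left(76 + 118\right) + 114\right)^{2}} = \sqrt{-478467 + \left(194 + 114\right)^{2}} = \sqrt{-478467 + 308^{2}} = \sqrt{-478467 + 94864} = \sqrt{-383603} = i \sqrt{383603}$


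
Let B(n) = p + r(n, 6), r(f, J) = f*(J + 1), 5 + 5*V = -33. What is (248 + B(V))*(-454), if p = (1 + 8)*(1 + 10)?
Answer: -666926/5 ≈ -1.3339e+5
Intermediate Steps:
V = -38/5 (V = -1 + (⅕)*(-33) = -1 - 33/5 = -38/5 ≈ -7.6000)
p = 99 (p = 9*11 = 99)
r(f, J) = f*(1 + J)
B(n) = 99 + 7*n (B(n) = 99 + n*(1 + 6) = 99 + n*7 = 99 + 7*n)
(248 + B(V))*(-454) = (248 + (99 + 7*(-38/5)))*(-454) = (248 + (99 - 266/5))*(-454) = (248 + 229/5)*(-454) = (1469/5)*(-454) = -666926/5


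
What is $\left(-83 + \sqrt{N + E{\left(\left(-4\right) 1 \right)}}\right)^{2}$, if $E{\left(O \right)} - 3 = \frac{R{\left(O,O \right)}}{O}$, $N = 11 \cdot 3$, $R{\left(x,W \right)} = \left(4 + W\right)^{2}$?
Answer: $5929$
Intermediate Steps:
$N = 33$
$E{\left(O \right)} = 3 + \frac{\left(4 + O\right)^{2}}{O}$
$\left(-83 + \sqrt{N + E{\left(\left(-4\right) 1 \right)}}\right)^{2} = \left(-83 + \sqrt{33 + \left(3 + \frac{\left(4 - 4\right)^{2}}{\left(-4\right) 1}\right)}\right)^{2} = \left(-83 + \sqrt{33 + \left(3 + \frac{\left(4 - 4\right)^{2}}{-4}\right)}\right)^{2} = \left(-83 + \sqrt{33 + \left(3 - \frac{0^{2}}{4}\right)}\right)^{2} = \left(-83 + \sqrt{33 + \left(3 - 0\right)}\right)^{2} = \left(-83 + \sqrt{33 + \left(3 + 0\right)}\right)^{2} = \left(-83 + \sqrt{33 + 3}\right)^{2} = \left(-83 + \sqrt{36}\right)^{2} = \left(-83 + 6\right)^{2} = \left(-77\right)^{2} = 5929$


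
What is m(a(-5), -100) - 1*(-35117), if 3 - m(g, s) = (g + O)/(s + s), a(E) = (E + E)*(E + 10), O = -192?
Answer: 3511879/100 ≈ 35119.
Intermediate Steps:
a(E) = 2*E*(10 + E) (a(E) = (2*E)*(10 + E) = 2*E*(10 + E))
m(g, s) = 3 - (-192 + g)/(2*s) (m(g, s) = 3 - (g - 192)/(s + s) = 3 - (-192 + g)/(2*s))
m(a(-5), -100) - 1*(-35117) = (½)*(192 - 2*(-5)*(10 - 5) + 6*(-100))/(-100) - 1*(-35117) = (½)*(-1/100)*(192 - 2*(-5)*5 - 600) + 35117 = (½)*(-1/100)*(192 - 1*(-50) - 600) + 35117 = (½)*(-1/100)*(192 + 50 - 600) + 35117 = (½)*(-1/100)*(-358) + 35117 = 179/100 + 35117 = 3511879/100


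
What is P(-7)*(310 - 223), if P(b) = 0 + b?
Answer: -609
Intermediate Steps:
P(b) = b
P(-7)*(310 - 223) = -7*(310 - 223) = -7*87 = -609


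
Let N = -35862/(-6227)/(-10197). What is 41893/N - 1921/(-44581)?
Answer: -39529497875521675/532921274 ≈ -7.4175e+7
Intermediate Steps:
N = -11954/21165573 (N = -35862*(-1/6227)*(-1/10197) = (35862/6227)*(-1/10197) = -11954/21165573 ≈ -0.00056478)
41893/N - 1921/(-44581) = 41893/(-11954/21165573) - 1921/(-44581) = 41893*(-21165573/11954) - 1921*(-1/44581) = -886689349689/11954 + 1921/44581 = -39529497875521675/532921274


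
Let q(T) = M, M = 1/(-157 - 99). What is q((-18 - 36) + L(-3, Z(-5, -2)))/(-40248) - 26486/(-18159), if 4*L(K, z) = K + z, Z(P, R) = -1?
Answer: 90966067109/62367012864 ≈ 1.4586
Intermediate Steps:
L(K, z) = K/4 + z/4 (L(K, z) = (K + z)/4 = K/4 + z/4)
M = -1/256 (M = 1/(-256) = -1/256 ≈ -0.0039063)
q(T) = -1/256
q((-18 - 36) + L(-3, Z(-5, -2)))/(-40248) - 26486/(-18159) = -1/256/(-40248) - 26486/(-18159) = -1/256*(-1/40248) - 26486*(-1/18159) = 1/10303488 + 26486/18159 = 90966067109/62367012864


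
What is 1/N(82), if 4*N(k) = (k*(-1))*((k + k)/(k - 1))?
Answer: -81/3362 ≈ -0.024093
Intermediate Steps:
N(k) = -k²/(2*(-1 + k)) (N(k) = ((k*(-1))*((k + k)/(k - 1)))/4 = ((-k)*((2*k)/(-1 + k)))/4 = ((-k)*(2*k/(-1 + k)))/4 = (-2*k²/(-1 + k))/4 = -k²/(2*(-1 + k)))
1/N(82) = 1/(-1*82²/(-2 + 2*82)) = 1/(-1*6724/(-2 + 164)) = 1/(-1*6724/162) = 1/(-1*6724*1/162) = 1/(-3362/81) = -81/3362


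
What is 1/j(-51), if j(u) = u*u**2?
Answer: -1/132651 ≈ -7.5386e-6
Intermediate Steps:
j(u) = u**3
1/j(-51) = 1/((-51)**3) = 1/(-132651) = -1/132651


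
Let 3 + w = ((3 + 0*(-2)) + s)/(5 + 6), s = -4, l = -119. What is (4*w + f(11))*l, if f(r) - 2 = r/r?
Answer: 12257/11 ≈ 1114.3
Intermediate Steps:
f(r) = 3 (f(r) = 2 + r/r = 2 + 1 = 3)
w = -34/11 (w = -3 + ((3 + 0*(-2)) - 4)/(5 + 6) = -3 + ((3 + 0) - 4)/11 = -3 + (3 - 4)*(1/11) = -3 - 1*1/11 = -3 - 1/11 = -34/11 ≈ -3.0909)
(4*w + f(11))*l = (4*(-34/11) + 3)*(-119) = (-136/11 + 3)*(-119) = -103/11*(-119) = 12257/11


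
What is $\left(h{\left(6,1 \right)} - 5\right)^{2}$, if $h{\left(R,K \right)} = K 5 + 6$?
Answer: $36$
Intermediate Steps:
$h{\left(R,K \right)} = 6 + 5 K$ ($h{\left(R,K \right)} = 5 K + 6 = 6 + 5 K$)
$\left(h{\left(6,1 \right)} - 5\right)^{2} = \left(\left(6 + 5 \cdot 1\right) - 5\right)^{2} = \left(\left(6 + 5\right) - 5\right)^{2} = \left(11 - 5\right)^{2} = 6^{2} = 36$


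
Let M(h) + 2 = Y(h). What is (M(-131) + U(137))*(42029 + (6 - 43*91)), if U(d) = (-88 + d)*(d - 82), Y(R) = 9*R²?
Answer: 5990567324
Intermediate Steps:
M(h) = -2 + 9*h²
U(d) = (-88 + d)*(-82 + d)
(M(-131) + U(137))*(42029 + (6 - 43*91)) = ((-2 + 9*(-131)²) + (7216 + 137² - 170*137))*(42029 + (6 - 43*91)) = ((-2 + 9*17161) + (7216 + 18769 - 23290))*(42029 + (6 - 3913)) = ((-2 + 154449) + 2695)*(42029 - 3907) = (154447 + 2695)*38122 = 157142*38122 = 5990567324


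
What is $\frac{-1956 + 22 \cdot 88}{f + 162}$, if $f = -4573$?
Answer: $\frac{20}{4411} \approx 0.0045341$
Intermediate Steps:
$\frac{-1956 + 22 \cdot 88}{f + 162} = \frac{-1956 + 22 \cdot 88}{-4573 + 162} = \frac{-1956 + 1936}{-4411} = \left(-20\right) \left(- \frac{1}{4411}\right) = \frac{20}{4411}$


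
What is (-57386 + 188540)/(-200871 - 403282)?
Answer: -131154/604153 ≈ -0.21709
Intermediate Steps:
(-57386 + 188540)/(-200871 - 403282) = 131154/(-604153) = 131154*(-1/604153) = -131154/604153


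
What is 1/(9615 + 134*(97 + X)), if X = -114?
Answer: 1/7337 ≈ 0.00013630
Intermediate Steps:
1/(9615 + 134*(97 + X)) = 1/(9615 + 134*(97 - 114)) = 1/(9615 + 134*(-17)) = 1/(9615 - 2278) = 1/7337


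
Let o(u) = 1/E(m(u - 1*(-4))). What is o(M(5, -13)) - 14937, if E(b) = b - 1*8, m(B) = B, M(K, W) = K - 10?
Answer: -134434/9 ≈ -14937.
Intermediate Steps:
M(K, W) = -10 + K
E(b) = -8 + b (E(b) = b - 8 = -8 + b)
o(u) = 1/(-4 + u) (o(u) = 1/(-8 + (u - 1*(-4))) = 1/(-8 + (u + 4)) = 1/(-8 + (4 + u)) = 1/(-4 + u))
o(M(5, -13)) - 14937 = 1/(-4 + (-10 + 5)) - 14937 = 1/(-4 - 5) - 14937 = 1/(-9) - 14937 = -⅑ - 14937 = -134434/9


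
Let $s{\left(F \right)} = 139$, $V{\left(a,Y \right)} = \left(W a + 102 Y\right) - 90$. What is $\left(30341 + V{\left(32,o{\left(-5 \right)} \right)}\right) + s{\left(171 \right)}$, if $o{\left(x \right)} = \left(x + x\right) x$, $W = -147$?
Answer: $30786$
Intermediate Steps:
$o{\left(x \right)} = 2 x^{2}$ ($o{\left(x \right)} = 2 x x = 2 x^{2}$)
$V{\left(a,Y \right)} = -90 - 147 a + 102 Y$ ($V{\left(a,Y \right)} = \left(- 147 a + 102 Y\right) - 90 = -90 - 147 a + 102 Y$)
$\left(30341 + V{\left(32,o{\left(-5 \right)} \right)}\right) + s{\left(171 \right)} = \left(30341 - \left(4794 - 204 \left(-5\right)^{2}\right)\right) + 139 = \left(30341 - \left(4794 - 204 \cdot 25\right)\right) + 139 = \left(30341 - -306\right) + 139 = \left(30341 + 306\right) + 139 = 30647 + 139 = 30786$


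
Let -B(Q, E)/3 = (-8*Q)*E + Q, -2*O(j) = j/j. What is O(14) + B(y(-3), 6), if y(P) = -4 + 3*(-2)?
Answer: -2821/2 ≈ -1410.5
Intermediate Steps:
y(P) = -10 (y(P) = -4 - 6 = -10)
O(j) = -1/2 (O(j) = -j/(2*j) = -1/2*1 = -1/2)
B(Q, E) = -3*Q + 24*E*Q (B(Q, E) = -3*((-8*Q)*E + Q) = -3*(-8*E*Q + Q) = -3*(Q - 8*E*Q) = -3*Q + 24*E*Q)
O(14) + B(y(-3), 6) = -1/2 + 3*(-10)*(-1 + 8*6) = -1/2 + 3*(-10)*(-1 + 48) = -1/2 + 3*(-10)*47 = -1/2 - 1410 = -2821/2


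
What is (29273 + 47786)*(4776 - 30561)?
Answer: -1986966315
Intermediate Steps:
(29273 + 47786)*(4776 - 30561) = 77059*(-25785) = -1986966315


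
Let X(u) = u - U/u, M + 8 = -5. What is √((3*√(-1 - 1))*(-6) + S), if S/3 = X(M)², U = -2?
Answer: 3*√(9747 - 338*I*√2)/13 ≈ 22.79 - 0.55849*I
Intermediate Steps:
M = -13 (M = -8 - 5 = -13)
X(u) = u + 2/u (X(u) = u - (-2)/u = u + 2/u)
S = 87723/169 (S = 3*(-13 + 2/(-13))² = 3*(-13 + 2*(-1/13))² = 3*(-13 - 2/13)² = 3*(-171/13)² = 3*(29241/169) = 87723/169 ≈ 519.07)
√((3*√(-1 - 1))*(-6) + S) = √((3*√(-1 - 1))*(-6) + 87723/169) = √((3*√(-2))*(-6) + 87723/169) = √((3*(I*√2))*(-6) + 87723/169) = √((3*I*√2)*(-6) + 87723/169) = √(-18*I*√2 + 87723/169) = √(87723/169 - 18*I*√2)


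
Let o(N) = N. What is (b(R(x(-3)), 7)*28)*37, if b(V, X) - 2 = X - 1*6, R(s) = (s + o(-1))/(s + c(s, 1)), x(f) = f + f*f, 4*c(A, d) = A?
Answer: 3108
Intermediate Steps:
c(A, d) = A/4
x(f) = f + f**2
R(s) = 4*(-1 + s)/(5*s) (R(s) = (s - 1)/(s + s/4) = (-1 + s)/((5*s/4)) = (-1 + s)*(4/(5*s)) = 4*(-1 + s)/(5*s))
b(V, X) = -4 + X (b(V, X) = 2 + (X - 1*6) = 2 + (X - 6) = 2 + (-6 + X) = -4 + X)
(b(R(x(-3)), 7)*28)*37 = ((-4 + 7)*28)*37 = (3*28)*37 = 84*37 = 3108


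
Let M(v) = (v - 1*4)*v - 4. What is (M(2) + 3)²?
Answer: 25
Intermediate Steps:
M(v) = -4 + v*(-4 + v) (M(v) = (v - 4)*v - 4 = (-4 + v)*v - 4 = v*(-4 + v) - 4 = -4 + v*(-4 + v))
(M(2) + 3)² = ((-4 + 2² - 4*2) + 3)² = ((-4 + 4 - 8) + 3)² = (-8 + 3)² = (-5)² = 25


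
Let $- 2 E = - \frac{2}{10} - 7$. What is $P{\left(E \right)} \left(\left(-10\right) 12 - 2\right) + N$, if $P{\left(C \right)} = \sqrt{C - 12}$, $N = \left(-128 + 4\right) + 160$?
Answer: $36 - \frac{122 i \sqrt{210}}{5} \approx 36.0 - 353.59 i$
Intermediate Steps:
$N = 36$ ($N = -124 + 160 = 36$)
$E = \frac{18}{5}$ ($E = - \frac{- \frac{2}{10} - 7}{2} = - \frac{\left(-2\right) \frac{1}{10} - 7}{2} = - \frac{- \frac{1}{5} - 7}{2} = \left(- \frac{1}{2}\right) \left(- \frac{36}{5}\right) = \frac{18}{5} \approx 3.6$)
$P{\left(C \right)} = \sqrt{-12 + C}$
$P{\left(E \right)} \left(\left(-10\right) 12 - 2\right) + N = \sqrt{-12 + \frac{18}{5}} \left(\left(-10\right) 12 - 2\right) + 36 = \sqrt{- \frac{42}{5}} \left(-120 - 2\right) + 36 = \frac{i \sqrt{210}}{5} \left(-122\right) + 36 = - \frac{122 i \sqrt{210}}{5} + 36 = 36 - \frac{122 i \sqrt{210}}{5}$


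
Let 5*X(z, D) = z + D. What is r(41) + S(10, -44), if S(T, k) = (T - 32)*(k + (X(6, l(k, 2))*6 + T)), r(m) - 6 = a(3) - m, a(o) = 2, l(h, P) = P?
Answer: 2519/5 ≈ 503.80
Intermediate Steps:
X(z, D) = D/5 + z/5 (X(z, D) = (z + D)/5 = (D + z)/5 = D/5 + z/5)
r(m) = 8 - m (r(m) = 6 + (2 - m) = 8 - m)
S(T, k) = (-32 + T)*(48/5 + T + k) (S(T, k) = (T - 32)*(k + (((⅕)*2 + (⅕)*6)*6 + T)) = (-32 + T)*(k + ((⅖ + 6/5)*6 + T)) = (-32 + T)*(k + ((8/5)*6 + T)) = (-32 + T)*(k + (48/5 + T)) = (-32 + T)*(48/5 + T + k))
r(41) + S(10, -44) = (8 - 1*41) + (-1536/5 + 10² - 32*(-44) - 112/5*10 + 10*(-44)) = (8 - 41) + (-1536/5 + 100 + 1408 - 224 - 440) = -33 + 2684/5 = 2519/5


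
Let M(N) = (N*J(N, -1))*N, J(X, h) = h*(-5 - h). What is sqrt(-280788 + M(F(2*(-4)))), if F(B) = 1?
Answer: 4*I*sqrt(17549) ≈ 529.89*I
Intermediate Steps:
M(N) = 4*N**2 (M(N) = (N*(-1*(-1)*(5 - 1)))*N = (N*(-1*(-1)*4))*N = (N*4)*N = (4*N)*N = 4*N**2)
sqrt(-280788 + M(F(2*(-4)))) = sqrt(-280788 + 4*1**2) = sqrt(-280788 + 4*1) = sqrt(-280788 + 4) = sqrt(-280784) = 4*I*sqrt(17549)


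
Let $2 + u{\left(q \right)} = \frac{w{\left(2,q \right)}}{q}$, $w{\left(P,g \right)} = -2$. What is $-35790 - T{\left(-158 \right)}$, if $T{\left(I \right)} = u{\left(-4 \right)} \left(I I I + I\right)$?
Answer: $-5952495$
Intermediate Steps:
$u{\left(q \right)} = -2 - \frac{2}{q}$
$T{\left(I \right)} = - \frac{3 I}{2} - \frac{3 I^{3}}{2}$ ($T{\left(I \right)} = \left(-2 - \frac{2}{-4}\right) \left(I I I + I\right) = \left(-2 - - \frac{1}{2}\right) \left(I^{2} I + I\right) = \left(-2 + \frac{1}{2}\right) \left(I^{3} + I\right) = - \frac{3 \left(I + I^{3}\right)}{2} = - \frac{3 I}{2} - \frac{3 I^{3}}{2}$)
$-35790 - T{\left(-158 \right)} = -35790 - \left(- \frac{3}{2}\right) \left(-158\right) \left(1 + \left(-158\right)^{2}\right) = -35790 - \left(- \frac{3}{2}\right) \left(-158\right) \left(1 + 24964\right) = -35790 - \left(- \frac{3}{2}\right) \left(-158\right) 24965 = -35790 - 5916705 = -5952495$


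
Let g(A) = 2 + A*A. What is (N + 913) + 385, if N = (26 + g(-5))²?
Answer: 4107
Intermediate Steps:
g(A) = 2 + A²
N = 2809 (N = (26 + (2 + (-5)²))² = (26 + (2 + 25))² = (26 + 27)² = 53² = 2809)
(N + 913) + 385 = (2809 + 913) + 385 = 3722 + 385 = 4107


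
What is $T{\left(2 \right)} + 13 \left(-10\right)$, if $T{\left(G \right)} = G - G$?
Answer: $-130$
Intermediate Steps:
$T{\left(G \right)} = 0$
$T{\left(2 \right)} + 13 \left(-10\right) = 0 + 13 \left(-10\right) = 0 - 130 = -130$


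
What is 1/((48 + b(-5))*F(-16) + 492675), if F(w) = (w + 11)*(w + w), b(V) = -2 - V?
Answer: 1/500835 ≈ 1.9967e-6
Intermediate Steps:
F(w) = 2*w*(11 + w) (F(w) = (11 + w)*(2*w) = 2*w*(11 + w))
1/((48 + b(-5))*F(-16) + 492675) = 1/((48 + (-2 - 1*(-5)))*(2*(-16)*(11 - 16)) + 492675) = 1/((48 + (-2 + 5))*(2*(-16)*(-5)) + 492675) = 1/((48 + 3)*160 + 492675) = 1/(51*160 + 492675) = 1/(8160 + 492675) = 1/500835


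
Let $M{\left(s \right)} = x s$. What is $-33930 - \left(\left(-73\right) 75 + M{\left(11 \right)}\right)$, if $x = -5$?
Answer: $-28400$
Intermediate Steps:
$M{\left(s \right)} = - 5 s$
$-33930 - \left(\left(-73\right) 75 + M{\left(11 \right)}\right) = -33930 - \left(\left(-73\right) 75 - 55\right) = -33930 - \left(-5475 - 55\right) = -33930 - -5530 = -33930 + 5530 = -28400$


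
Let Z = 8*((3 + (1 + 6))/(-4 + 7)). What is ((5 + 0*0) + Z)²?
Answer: 9025/9 ≈ 1002.8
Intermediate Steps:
Z = 80/3 (Z = 8*((3 + 7)/3) = 8*(10*(⅓)) = 8*(10/3) = 80/3 ≈ 26.667)
((5 + 0*0) + Z)² = ((5 + 0*0) + 80/3)² = ((5 + 0) + 80/3)² = (5 + 80/3)² = (95/3)² = 9025/9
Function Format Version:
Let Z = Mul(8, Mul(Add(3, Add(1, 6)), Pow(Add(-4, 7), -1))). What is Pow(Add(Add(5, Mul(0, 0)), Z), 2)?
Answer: Rational(9025, 9) ≈ 1002.8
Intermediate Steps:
Z = Rational(80, 3) (Z = Mul(8, Mul(Add(3, 7), Pow(3, -1))) = Mul(8, Mul(10, Rational(1, 3))) = Mul(8, Rational(10, 3)) = Rational(80, 3) ≈ 26.667)
Pow(Add(Add(5, Mul(0, 0)), Z), 2) = Pow(Add(Add(5, Mul(0, 0)), Rational(80, 3)), 2) = Pow(Add(Add(5, 0), Rational(80, 3)), 2) = Pow(Add(5, Rational(80, 3)), 2) = Pow(Rational(95, 3), 2) = Rational(9025, 9)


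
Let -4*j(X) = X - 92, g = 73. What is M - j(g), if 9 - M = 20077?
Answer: -80291/4 ≈ -20073.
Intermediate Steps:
M = -20068 (M = 9 - 1*20077 = 9 - 20077 = -20068)
j(X) = 23 - X/4 (j(X) = -(X - 92)/4 = -(-92 + X)/4 = 23 - X/4)
M - j(g) = -20068 - (23 - ¼*73) = -20068 - (23 - 73/4) = -20068 - 1*19/4 = -20068 - 19/4 = -80291/4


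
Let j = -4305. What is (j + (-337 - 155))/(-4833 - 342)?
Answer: 533/575 ≈ 0.92696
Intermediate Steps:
(j + (-337 - 155))/(-4833 - 342) = (-4305 + (-337 - 155))/(-4833 - 342) = (-4305 - 492)/(-5175) = -4797*(-1/5175) = 533/575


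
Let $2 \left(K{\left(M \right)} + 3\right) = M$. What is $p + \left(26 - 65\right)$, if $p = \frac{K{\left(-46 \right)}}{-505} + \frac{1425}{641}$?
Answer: $- \frac{11888204}{323705} \approx -36.725$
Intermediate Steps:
$K{\left(M \right)} = -3 + \frac{M}{2}$
$p = \frac{736291}{323705}$ ($p = \frac{-3 + \frac{1}{2} \left(-46\right)}{-505} + \frac{1425}{641} = \left(-3 - 23\right) \left(- \frac{1}{505}\right) + 1425 \cdot \frac{1}{641} = \left(-26\right) \left(- \frac{1}{505}\right) + \frac{1425}{641} = \frac{26}{505} + \frac{1425}{641} = \frac{736291}{323705} \approx 2.2746$)
$p + \left(26 - 65\right) = \frac{736291}{323705} + \left(26 - 65\right) = \frac{736291}{323705} - 39 = - \frac{11888204}{323705}$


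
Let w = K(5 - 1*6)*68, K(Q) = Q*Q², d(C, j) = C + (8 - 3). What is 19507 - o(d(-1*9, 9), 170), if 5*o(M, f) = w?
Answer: 97603/5 ≈ 19521.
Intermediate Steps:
d(C, j) = 5 + C (d(C, j) = C + 5 = 5 + C)
K(Q) = Q³
w = -68 (w = (5 - 1*6)³*68 = (5 - 6)³*68 = (-1)³*68 = -1*68 = -68)
o(M, f) = -68/5 (o(M, f) = (⅕)*(-68) = -68/5)
19507 - o(d(-1*9, 9), 170) = 19507 - 1*(-68/5) = 19507 + 68/5 = 97603/5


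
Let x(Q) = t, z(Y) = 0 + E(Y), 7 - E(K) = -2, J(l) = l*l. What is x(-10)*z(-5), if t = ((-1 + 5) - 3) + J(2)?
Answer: 45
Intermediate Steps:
J(l) = l**2
E(K) = 9 (E(K) = 7 - 1*(-2) = 7 + 2 = 9)
z(Y) = 9 (z(Y) = 0 + 9 = 9)
t = 5 (t = ((-1 + 5) - 3) + 2**2 = (4 - 3) + 4 = 1 + 4 = 5)
x(Q) = 5
x(-10)*z(-5) = 5*9 = 45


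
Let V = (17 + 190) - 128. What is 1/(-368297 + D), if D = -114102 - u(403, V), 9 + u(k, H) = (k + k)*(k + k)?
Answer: -1/1132026 ≈ -8.8337e-7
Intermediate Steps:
V = 79 (V = 207 - 128 = 79)
u(k, H) = -9 + 4*k² (u(k, H) = -9 + (k + k)*(k + k) = -9 + (2*k)*(2*k) = -9 + 4*k²)
D = -763729 (D = -114102 - (-9 + 4*403²) = -114102 - (-9 + 4*162409) = -114102 - (-9 + 649636) = -114102 - 1*649627 = -114102 - 649627 = -763729)
1/(-368297 + D) = 1/(-368297 - 763729) = 1/(-1132026) = -1/1132026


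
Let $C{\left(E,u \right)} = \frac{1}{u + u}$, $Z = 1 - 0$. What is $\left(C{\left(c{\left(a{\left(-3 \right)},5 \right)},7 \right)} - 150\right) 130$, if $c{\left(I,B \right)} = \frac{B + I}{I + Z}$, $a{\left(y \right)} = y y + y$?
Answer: $- \frac{136435}{7} \approx -19491.0$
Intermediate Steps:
$Z = 1$ ($Z = 1 + 0 = 1$)
$a{\left(y \right)} = y + y^{2}$ ($a{\left(y \right)} = y^{2} + y = y + y^{2}$)
$c{\left(I,B \right)} = \frac{B + I}{1 + I}$ ($c{\left(I,B \right)} = \frac{B + I}{I + 1} = \frac{B + I}{1 + I}$)
$C{\left(E,u \right)} = \frac{1}{2 u}$
$\left(C{\left(c{\left(a{\left(-3 \right)},5 \right)},7 \right)} - 150\right) 130 = \left(\frac{1}{2 \cdot 7} - 150\right) 130 = \left(\frac{1}{2} \cdot \frac{1}{7} - 150\right) 130 = \left(\frac{1}{14} - 150\right) 130 = \left(- \frac{2099}{14}\right) 130 = - \frac{136435}{7}$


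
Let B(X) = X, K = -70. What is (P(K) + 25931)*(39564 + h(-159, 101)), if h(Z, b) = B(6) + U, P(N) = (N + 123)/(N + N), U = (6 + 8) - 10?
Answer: 71832488869/70 ≈ 1.0262e+9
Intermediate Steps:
U = 4 (U = 14 - 10 = 4)
P(N) = (123 + N)/(2*N) (P(N) = (123 + N)/((2*N)) = (123 + N)*(1/(2*N)) = (123 + N)/(2*N))
h(Z, b) = 10 (h(Z, b) = 6 + 4 = 10)
(P(K) + 25931)*(39564 + h(-159, 101)) = ((½)*(123 - 70)/(-70) + 25931)*(39564 + 10) = ((½)*(-1/70)*53 + 25931)*39574 = (-53/140 + 25931)*39574 = (3630287/140)*39574 = 71832488869/70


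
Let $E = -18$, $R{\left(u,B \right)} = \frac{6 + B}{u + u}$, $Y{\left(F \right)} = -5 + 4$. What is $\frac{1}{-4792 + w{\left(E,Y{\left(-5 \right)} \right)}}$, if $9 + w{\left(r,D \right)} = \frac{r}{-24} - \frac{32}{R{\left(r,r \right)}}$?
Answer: $- \frac{4}{19585} \approx -0.00020424$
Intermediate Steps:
$Y{\left(F \right)} = -1$
$R{\left(u,B \right)} = \frac{6 + B}{2 u}$
$w{\left(r,D \right)} = -9 - \frac{r}{24} - \frac{64 r}{6 + r}$ ($w{\left(r,D \right)} = -9 + \left(\frac{r}{-24} - \frac{32}{\frac{1}{2} \frac{1}{r} \left(6 + r\right)}\right) = -9 + \left(r \left(- \frac{1}{24}\right) - 32 \frac{2 r}{6 + r}\right) = -9 - \left(\frac{r}{24} + \frac{64 r}{6 + r}\right) = -9 - \frac{r}{24} - \frac{64 r}{6 + r}$)
$\frac{1}{-4792 + w{\left(E,Y{\left(-5 \right)} \right)}} = \frac{1}{-4792 + \frac{-1296 - \left(-18\right)^{2} - -31644}{24 \left(6 - 18\right)}} = \frac{1}{-4792 + \frac{-1296 - 324 + 31644}{24 \left(-12\right)}} = \frac{1}{-4792 + \frac{1}{24} \left(- \frac{1}{12}\right) \left(-1296 - 324 + 31644\right)} = \frac{1}{-4792 + \frac{1}{24} \left(- \frac{1}{12}\right) 30024} = \frac{1}{-4792 - \frac{417}{4}} = \frac{1}{- \frac{19585}{4}} = - \frac{4}{19585}$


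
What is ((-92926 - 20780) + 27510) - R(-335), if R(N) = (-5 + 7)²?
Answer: -86200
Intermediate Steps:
R(N) = 4 (R(N) = 2² = 4)
((-92926 - 20780) + 27510) - R(-335) = ((-92926 - 20780) + 27510) - 1*4 = (-113706 + 27510) - 4 = -86196 - 4 = -86200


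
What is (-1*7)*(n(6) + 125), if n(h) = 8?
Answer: -931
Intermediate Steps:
(-1*7)*(n(6) + 125) = (-1*7)*(8 + 125) = -7*133 = -931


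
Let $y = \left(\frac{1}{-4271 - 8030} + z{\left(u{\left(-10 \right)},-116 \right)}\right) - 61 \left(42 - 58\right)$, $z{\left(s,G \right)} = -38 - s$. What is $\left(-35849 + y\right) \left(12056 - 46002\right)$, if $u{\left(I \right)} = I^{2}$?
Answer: $\frac{14619534411152}{12301} \approx 1.1885 \cdot 10^{9}$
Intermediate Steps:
$y = \frac{10308237}{12301}$ ($y = \left(\frac{1}{-4271 - 8030} - 138\right) - 61 \left(42 - 58\right) = \left(\frac{1}{-12301} - 138\right) - -976 = \left(- \frac{1}{12301} - 138\right) + 976 = - \frac{1697539}{12301} + 976 = \frac{10308237}{12301} \approx 838.0$)
$\left(-35849 + y\right) \left(12056 - 46002\right) = \left(-35849 + \frac{10308237}{12301}\right) \left(12056 - 46002\right) = \left(- \frac{430670312}{12301}\right) \left(-33946\right) = \frac{14619534411152}{12301}$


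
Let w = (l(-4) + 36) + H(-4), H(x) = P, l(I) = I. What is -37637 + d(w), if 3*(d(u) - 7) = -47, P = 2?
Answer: -112937/3 ≈ -37646.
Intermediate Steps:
H(x) = 2
w = 34 (w = (-4 + 36) + 2 = 32 + 2 = 34)
d(u) = -26/3 (d(u) = 7 + (⅓)*(-47) = 7 - 47/3 = -26/3)
-37637 + d(w) = -37637 - 26/3 = -112937/3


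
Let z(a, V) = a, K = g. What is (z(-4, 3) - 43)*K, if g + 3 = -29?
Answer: 1504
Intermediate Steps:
g = -32 (g = -3 - 29 = -32)
K = -32
(z(-4, 3) - 43)*K = (-4 - 43)*(-32) = -47*(-32) = 1504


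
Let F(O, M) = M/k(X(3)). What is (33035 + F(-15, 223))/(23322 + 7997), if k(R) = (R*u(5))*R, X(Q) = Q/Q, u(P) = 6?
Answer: 198433/187914 ≈ 1.0560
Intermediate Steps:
X(Q) = 1
k(R) = 6*R² (k(R) = (R*6)*R = (6*R)*R = 6*R²)
F(O, M) = M/6 (F(O, M) = M/((6*1²)) = M/((6*1)) = M/6)
(33035 + F(-15, 223))/(23322 + 7997) = (33035 + (⅙)*223)/(23322 + 7997) = (33035 + 223/6)/31319 = (198433/6)*(1/31319) = 198433/187914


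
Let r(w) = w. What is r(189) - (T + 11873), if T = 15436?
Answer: -27120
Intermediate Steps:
r(189) - (T + 11873) = 189 - (15436 + 11873) = 189 - 1*27309 = 189 - 27309 = -27120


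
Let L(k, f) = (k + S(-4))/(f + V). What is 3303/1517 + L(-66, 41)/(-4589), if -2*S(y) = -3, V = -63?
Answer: 666732855/306306572 ≈ 2.1767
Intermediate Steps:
S(y) = 3/2 (S(y) = -1/2*(-3) = 3/2)
L(k, f) = (3/2 + k)/(-63 + f) (L(k, f) = (k + 3/2)/(f - 63) = (3/2 + k)/(-63 + f))
3303/1517 + L(-66, 41)/(-4589) = 3303/1517 + ((3/2 - 66)/(-63 + 41))/(-4589) = 3303*(1/1517) + (-129/2/(-22))*(-1/4589) = 3303/1517 - 1/22*(-129/2)*(-1/4589) = 3303/1517 + (129/44)*(-1/4589) = 3303/1517 - 129/201916 = 666732855/306306572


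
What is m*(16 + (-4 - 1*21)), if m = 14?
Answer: -126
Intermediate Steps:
m*(16 + (-4 - 1*21)) = 14*(16 + (-4 - 1*21)) = 14*(16 + (-4 - 21)) = 14*(16 - 25) = 14*(-9) = -126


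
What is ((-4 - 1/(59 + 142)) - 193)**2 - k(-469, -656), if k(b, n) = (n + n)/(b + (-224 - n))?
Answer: 57963053236/1494837 ≈ 38776.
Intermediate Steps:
k(b, n) = 2*n/(-224 + b - n) (k(b, n) = (2*n)/(-224 + b - n) = 2*n/(-224 + b - n))
((-4 - 1/(59 + 142)) - 193)**2 - k(-469, -656) = ((-4 - 1/(59 + 142)) - 193)**2 - 2*(-656)/(-224 - 469 - 1*(-656)) = ((-4 - 1/201) - 193)**2 - 2*(-656)/(-224 - 469 + 656) = ((-4 - 1*1/201) - 193)**2 - 2*(-656)/(-37) = ((-4 - 1/201) - 193)**2 - 2*(-656)*(-1)/37 = (-805/201 - 193)**2 - 1*1312/37 = (-39598/201)**2 - 1312/37 = 1568001604/40401 - 1312/37 = 57963053236/1494837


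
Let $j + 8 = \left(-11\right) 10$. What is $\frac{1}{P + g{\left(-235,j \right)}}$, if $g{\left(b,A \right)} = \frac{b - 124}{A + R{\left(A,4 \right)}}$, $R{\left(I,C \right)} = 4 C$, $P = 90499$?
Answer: $\frac{102}{9231257} \approx 1.1049 \cdot 10^{-5}$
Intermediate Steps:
$j = -118$ ($j = -8 - 110 = -118$)
$g{\left(b,A \right)} = \frac{-124 + b}{16 + A}$ ($g{\left(b,A \right)} = \frac{b - 124}{A + 4 \cdot 4} = \frac{-124 + b}{A + 16} = \frac{-124 + b}{16 + A}$)
$\frac{1}{P + g{\left(-235,j \right)}} = \frac{1}{90499 + \frac{-124 - 235}{16 - 118}} = \frac{1}{90499 + \frac{1}{-102} \left(-359\right)} = \frac{1}{90499 - - \frac{359}{102}} = \frac{1}{90499 + \frac{359}{102}} = \frac{1}{\frac{9231257}{102}} = \frac{102}{9231257}$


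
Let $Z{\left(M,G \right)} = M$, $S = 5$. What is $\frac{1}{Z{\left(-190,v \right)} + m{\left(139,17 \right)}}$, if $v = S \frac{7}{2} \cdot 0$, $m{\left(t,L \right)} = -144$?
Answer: $- \frac{1}{334} \approx -0.002994$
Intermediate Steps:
$v = 0$ ($v = 5 \cdot \frac{7}{2} \cdot 0 = \frac{35}{2} \cdot 0 = 0$)
$\frac{1}{Z{\left(-190,v \right)} + m{\left(139,17 \right)}} = \frac{1}{-190 - 144} = \frac{1}{-334} = - \frac{1}{334}$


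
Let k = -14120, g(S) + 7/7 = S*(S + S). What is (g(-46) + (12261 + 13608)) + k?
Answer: 15980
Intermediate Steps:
g(S) = -1 + 2*S² (g(S) = -1 + S*(S + S) = -1 + S*(2*S) = -1 + 2*S²)
(g(-46) + (12261 + 13608)) + k = ((-1 + 2*(-46)²) + (12261 + 13608)) - 14120 = ((-1 + 2*2116) + 25869) - 14120 = ((-1 + 4232) + 25869) - 14120 = (4231 + 25869) - 14120 = 30100 - 14120 = 15980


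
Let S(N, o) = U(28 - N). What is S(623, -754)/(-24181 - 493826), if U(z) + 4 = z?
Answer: 599/518007 ≈ 0.0011564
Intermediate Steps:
U(z) = -4 + z
S(N, o) = 24 - N (S(N, o) = -4 + (28 - N) = 24 - N)
S(623, -754)/(-24181 - 493826) = (24 - 1*623)/(-24181 - 493826) = (24 - 623)/(-518007) = -599*(-1/518007) = 599/518007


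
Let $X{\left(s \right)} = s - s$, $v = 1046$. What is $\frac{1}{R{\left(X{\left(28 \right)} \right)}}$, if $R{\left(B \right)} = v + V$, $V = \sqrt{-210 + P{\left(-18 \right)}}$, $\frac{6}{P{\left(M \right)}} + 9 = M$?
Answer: $\frac{4707}{4924468} - \frac{3 i \sqrt{473}}{4924468} \approx 0.00095584 - 1.3249 \cdot 10^{-5} i$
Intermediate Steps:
$P{\left(M \right)} = \frac{6}{-9 + M}$
$X{\left(s \right)} = 0$
$V = \frac{2 i \sqrt{473}}{3}$ ($V = \sqrt{-210 + \frac{6}{-9 - 18}} = \sqrt{-210 + \frac{6}{-27}} = \sqrt{-210 + 6 \left(- \frac{1}{27}\right)} = \sqrt{-210 - \frac{2}{9}} = \sqrt{- \frac{1892}{9}} = \frac{2 i \sqrt{473}}{3} \approx 14.499 i$)
$R{\left(B \right)} = 1046 + \frac{2 i \sqrt{473}}{3}$
$\frac{1}{R{\left(X{\left(28 \right)} \right)}} = \frac{1}{1046 + \frac{2 i \sqrt{473}}{3}}$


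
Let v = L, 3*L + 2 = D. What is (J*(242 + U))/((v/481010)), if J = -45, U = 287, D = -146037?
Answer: 34351329150/146039 ≈ 2.3522e+5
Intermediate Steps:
L = -146039/3 (L = -⅔ + (⅓)*(-146037) = -⅔ - 48679 = -146039/3 ≈ -48680.)
v = -146039/3 ≈ -48680.
(J*(242 + U))/((v/481010)) = (-45*(242 + 287))/((-146039/3/481010)) = (-45*529)/((-146039/3*1/481010)) = -23805/(-146039/1443030) = -23805*(-1443030/146039) = 34351329150/146039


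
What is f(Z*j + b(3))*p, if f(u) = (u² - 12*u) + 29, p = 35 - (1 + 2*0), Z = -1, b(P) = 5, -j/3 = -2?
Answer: 1428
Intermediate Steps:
j = 6 (j = -3*(-2) = 6)
p = 34 (p = 35 - (1 + 0) = 35 - 1*1 = 35 - 1 = 34)
f(u) = 29 + u² - 12*u
f(Z*j + b(3))*p = (29 + (-1*6 + 5)² - 12*(-1*6 + 5))*34 = (29 + (-6 + 5)² - 12*(-6 + 5))*34 = (29 + (-1)² - 12*(-1))*34 = (29 + 1 + 12)*34 = 42*34 = 1428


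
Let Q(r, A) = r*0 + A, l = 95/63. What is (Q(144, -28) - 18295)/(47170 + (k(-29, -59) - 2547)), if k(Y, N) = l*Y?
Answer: -1154349/2808494 ≈ -0.41102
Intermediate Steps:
l = 95/63 (l = 95*(1/63) = 95/63 ≈ 1.5079)
k(Y, N) = 95*Y/63
Q(r, A) = A (Q(r, A) = 0 + A = A)
(Q(144, -28) - 18295)/(47170 + (k(-29, -59) - 2547)) = (-28 - 18295)/(47170 + ((95/63)*(-29) - 2547)) = -18323/(47170 + (-2755/63 - 2547)) = -18323/(47170 - 163216/63) = -18323/2808494/63 = -18323*63/2808494 = -1154349/2808494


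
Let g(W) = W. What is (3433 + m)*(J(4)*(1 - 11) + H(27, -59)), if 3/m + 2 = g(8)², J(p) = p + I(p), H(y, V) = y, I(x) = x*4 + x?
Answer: -45336837/62 ≈ -7.3124e+5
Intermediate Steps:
I(x) = 5*x (I(x) = 4*x + x = 5*x)
J(p) = 6*p (J(p) = p + 5*p = 6*p)
m = 3/62 (m = 3/(-2 + 8²) = 3/(-2 + 64) = 3/62 ≈ 0.048387)
(3433 + m)*(J(4)*(1 - 11) + H(27, -59)) = (3433 + 3/62)*((6*4)*(1 - 11) + 27) = 212849*(24*(-10) + 27)/62 = 212849*(-240 + 27)/62 = (212849/62)*(-213) = -45336837/62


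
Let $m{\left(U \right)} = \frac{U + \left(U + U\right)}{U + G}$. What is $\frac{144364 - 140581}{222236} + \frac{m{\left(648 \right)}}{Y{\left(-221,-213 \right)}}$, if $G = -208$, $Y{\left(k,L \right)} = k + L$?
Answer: $\frac{2592633}{378912380} \approx 0.0068423$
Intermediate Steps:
$Y{\left(k,L \right)} = L + k$
$m{\left(U \right)} = \frac{3 U}{-208 + U}$ ($m{\left(U \right)} = \frac{U + \left(U + U\right)}{U - 208} = \frac{U + 2 U}{-208 + U} = \frac{3 U}{-208 + U}$)
$\frac{144364 - 140581}{222236} + \frac{m{\left(648 \right)}}{Y{\left(-221,-213 \right)}} = \frac{144364 - 140581}{222236} + \frac{3 \cdot 648 \frac{1}{-208 + 648}}{-213 - 221} = 3783 \cdot \frac{1}{222236} + \frac{3 \cdot 648 \cdot \frac{1}{440}}{-434} = \frac{3783}{222236} + 3 \cdot 648 \cdot \frac{1}{440} \left(- \frac{1}{434}\right) = \frac{3783}{222236} + \frac{243}{55} \left(- \frac{1}{434}\right) = \frac{3783}{222236} - \frac{243}{23870} = \frac{2592633}{378912380}$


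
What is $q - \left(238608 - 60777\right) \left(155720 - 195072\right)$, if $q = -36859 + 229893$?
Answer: $6998198546$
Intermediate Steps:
$q = 193034$
$q - \left(238608 - 60777\right) \left(155720 - 195072\right) = 193034 - \left(238608 - 60777\right) \left(155720 - 195072\right) = 193034 - 177831 \left(-39352\right) = 193034 - -6998005512 = 193034 + 6998005512 = 6998198546$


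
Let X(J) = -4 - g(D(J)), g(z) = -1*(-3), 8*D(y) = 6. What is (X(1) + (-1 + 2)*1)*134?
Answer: -804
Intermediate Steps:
D(y) = ¾ (D(y) = (⅛)*6 = ¾)
g(z) = 3
X(J) = -7 (X(J) = -4 - 1*3 = -4 - 3 = -7)
(X(1) + (-1 + 2)*1)*134 = (-7 + (-1 + 2)*1)*134 = (-7 + 1*1)*134 = (-7 + 1)*134 = -6*134 = -804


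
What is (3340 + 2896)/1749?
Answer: 6236/1749 ≈ 3.5655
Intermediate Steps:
(3340 + 2896)/1749 = 6236*(1/1749) = 6236/1749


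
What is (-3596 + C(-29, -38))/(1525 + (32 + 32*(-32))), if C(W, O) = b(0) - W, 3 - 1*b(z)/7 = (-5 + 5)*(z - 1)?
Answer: -3546/533 ≈ -6.6529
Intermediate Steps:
b(z) = 21 (b(z) = 21 - 7*(-5 + 5)*(z - 1) = 21 - 0*(-1 + z) = 21 - 7*0 = 21 + 0 = 21)
C(W, O) = 21 - W
(-3596 + C(-29, -38))/(1525 + (32 + 32*(-32))) = (-3596 + (21 - 1*(-29)))/(1525 + (32 + 32*(-32))) = (-3596 + (21 + 29))/(1525 + (32 - 1024)) = (-3596 + 50)/(1525 - 992) = -3546/533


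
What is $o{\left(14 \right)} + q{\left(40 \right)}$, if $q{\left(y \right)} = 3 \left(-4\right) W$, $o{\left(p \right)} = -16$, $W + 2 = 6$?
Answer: $-64$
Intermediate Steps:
$W = 4$ ($W = -2 + 6 = 4$)
$q{\left(y \right)} = -48$ ($q{\left(y \right)} = 3 \left(-4\right) 4 = \left(-12\right) 4 = -48$)
$o{\left(14 \right)} + q{\left(40 \right)} = -16 - 48 = -64$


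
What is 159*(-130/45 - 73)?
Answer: -36199/3 ≈ -12066.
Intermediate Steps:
159*(-130/45 - 73) = 159*(-130*1/45 - 73) = 159*(-26/9 - 73) = 159*(-683/9) = -36199/3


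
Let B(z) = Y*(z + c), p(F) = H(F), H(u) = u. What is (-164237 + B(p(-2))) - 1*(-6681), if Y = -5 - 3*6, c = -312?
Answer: -150334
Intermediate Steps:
p(F) = F
Y = -23 (Y = -5 - 18 = -23)
B(z) = 7176 - 23*z (B(z) = -23*(z - 312) = -23*(-312 + z) = 7176 - 23*z)
(-164237 + B(p(-2))) - 1*(-6681) = (-164237 + (7176 - 23*(-2))) - 1*(-6681) = (-164237 + (7176 + 46)) + 6681 = (-164237 + 7222) + 6681 = -157015 + 6681 = -150334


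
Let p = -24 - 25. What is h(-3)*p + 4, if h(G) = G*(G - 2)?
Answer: -731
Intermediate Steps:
h(G) = G*(-2 + G)
p = -49
h(-3)*p + 4 = -3*(-2 - 3)*(-49) + 4 = -3*(-5)*(-49) + 4 = 15*(-49) + 4 = -735 + 4 = -731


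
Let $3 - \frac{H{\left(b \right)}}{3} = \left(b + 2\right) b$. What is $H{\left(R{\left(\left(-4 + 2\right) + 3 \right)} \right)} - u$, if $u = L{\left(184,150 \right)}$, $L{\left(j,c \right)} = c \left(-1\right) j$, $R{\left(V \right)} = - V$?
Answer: $27612$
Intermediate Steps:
$L{\left(j,c \right)} = - c j$
$u = -27600$ ($u = \left(-1\right) 150 \cdot 184 = -27600$)
$H{\left(b \right)} = 9 - 3 b \left(2 + b\right)$ ($H{\left(b \right)} = 9 - 3 \left(b + 2\right) b = 9 - 3 \left(2 + b\right) b = 9 - 3 b \left(2 + b\right)$)
$H{\left(R{\left(\left(-4 + 2\right) + 3 \right)} \right)} - u = \left(9 - 6 \left(- (\left(-4 + 2\right) + 3)\right) - 3 \left(- (\left(-4 + 2\right) + 3)\right)^{2}\right) - -27600 = \left(9 - 6 \left(- (-2 + 3)\right) - 3 \left(- (-2 + 3)\right)^{2}\right) + 27600 = \left(9 - 6 \left(\left(-1\right) 1\right) - 3 \left(\left(-1\right) 1\right)^{2}\right) + 27600 = \left(9 - -6 - 3 \left(-1\right)^{2}\right) + 27600 = \left(9 + 6 - 3\right) + 27600 = 12 + 27600 = 27612$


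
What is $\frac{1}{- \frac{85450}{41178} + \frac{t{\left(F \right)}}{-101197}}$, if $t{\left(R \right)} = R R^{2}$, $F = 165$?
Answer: $- \frac{2083545033}{96812003450} \approx -0.021522$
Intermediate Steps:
$t{\left(R \right)} = R^{3}$
$\frac{1}{- \frac{85450}{41178} + \frac{t{\left(F \right)}}{-101197}} = \frac{1}{- \frac{85450}{41178} + \frac{165^{3}}{-101197}} = \frac{1}{\left(-85450\right) \frac{1}{41178} + 4492125 \left(- \frac{1}{101197}\right)} = \frac{1}{- \frac{42725}{20589} - \frac{4492125}{101197}} = \frac{1}{- \frac{96812003450}{2083545033}} = - \frac{2083545033}{96812003450}$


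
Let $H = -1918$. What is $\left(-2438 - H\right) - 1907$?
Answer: $-2427$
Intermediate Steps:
$\left(-2438 - H\right) - 1907 = \left(-2438 - -1918\right) - 1907 = \left(-2438 + 1918\right) - 1907 = -520 - 1907 = -2427$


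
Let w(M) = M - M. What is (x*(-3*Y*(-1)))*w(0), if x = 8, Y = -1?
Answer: 0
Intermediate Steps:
w(M) = 0
(x*(-3*Y*(-1)))*w(0) = (8*(-3*(-1)*(-1)))*0 = (8*(3*(-1)))*0 = (8*(-3))*0 = -24*0 = 0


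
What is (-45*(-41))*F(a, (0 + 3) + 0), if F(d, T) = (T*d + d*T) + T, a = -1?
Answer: -5535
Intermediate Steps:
F(d, T) = T + 2*T*d (F(d, T) = (T*d + T*d) + T = 2*T*d + T = T + 2*T*d)
(-45*(-41))*F(a, (0 + 3) + 0) = (-45*(-41))*(((0 + 3) + 0)*(1 + 2*(-1))) = 1845*((3 + 0)*(1 - 2)) = 1845*(3*(-1)) = 1845*(-3) = -5535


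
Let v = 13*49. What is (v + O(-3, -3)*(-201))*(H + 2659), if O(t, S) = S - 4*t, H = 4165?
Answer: -7997728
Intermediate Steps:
v = 637
(v + O(-3, -3)*(-201))*(H + 2659) = (637 + (-3 - 4*(-3))*(-201))*(4165 + 2659) = (637 + (-3 + 12)*(-201))*6824 = (637 + 9*(-201))*6824 = (637 - 1809)*6824 = -1172*6824 = -7997728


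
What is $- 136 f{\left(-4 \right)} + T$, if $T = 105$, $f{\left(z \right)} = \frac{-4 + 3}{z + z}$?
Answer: $88$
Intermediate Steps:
$f{\left(z \right)} = - \frac{1}{2 z}$
$- 136 f{\left(-4 \right)} + T = - 136 \left(- \frac{1}{2 \left(-4\right)}\right) + 105 = - 136 \left(\left(- \frac{1}{2}\right) \left(- \frac{1}{4}\right)\right) + 105 = \left(-136\right) \frac{1}{8} + 105 = -17 + 105 = 88$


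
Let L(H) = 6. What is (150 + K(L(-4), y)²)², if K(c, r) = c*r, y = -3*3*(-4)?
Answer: 2190801636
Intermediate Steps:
y = 36 (y = -9*(-4) = 36)
(150 + K(L(-4), y)²)² = (150 + (6*36)²)² = (150 + 216²)² = (150 + 46656)² = 46806² = 2190801636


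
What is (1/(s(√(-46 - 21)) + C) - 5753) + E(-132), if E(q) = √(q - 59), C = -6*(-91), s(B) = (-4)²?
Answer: -3233185/562 + I*√191 ≈ -5753.0 + 13.82*I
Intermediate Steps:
s(B) = 16
C = 546
E(q) = √(-59 + q)
(1/(s(√(-46 - 21)) + C) - 5753) + E(-132) = (1/(16 + 546) - 5753) + √(-59 - 132) = (1/562 - 5753) + √(-191) = (1/562 - 5753) + I*√191 = -3233185/562 + I*√191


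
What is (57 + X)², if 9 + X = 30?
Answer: 6084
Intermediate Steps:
X = 21 (X = -9 + 30 = 21)
(57 + X)² = (57 + 21)² = 78² = 6084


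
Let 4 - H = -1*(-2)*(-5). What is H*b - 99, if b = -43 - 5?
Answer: -771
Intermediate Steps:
b = -48
H = 14 (H = 4 - (-1*(-2))*(-5) = 4 - 2*(-5) = 4 - 1*(-10) = 4 + 10 = 14)
H*b - 99 = 14*(-48) - 99 = -672 - 99 = -771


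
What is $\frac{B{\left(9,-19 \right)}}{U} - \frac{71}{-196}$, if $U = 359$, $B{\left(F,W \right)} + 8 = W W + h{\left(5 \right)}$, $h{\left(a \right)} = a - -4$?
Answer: $\frac{96441}{70364} \approx 1.3706$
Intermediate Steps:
$h{\left(a \right)} = 4 + a$ ($h{\left(a \right)} = a + 4 = 4 + a$)
$B{\left(F,W \right)} = 1 + W^{2}$ ($B{\left(F,W \right)} = -8 + \left(W W + \left(4 + 5\right)\right) = -8 + \left(W^{2} + 9\right) = -8 + \left(9 + W^{2}\right) = 1 + W^{2}$)
$\frac{B{\left(9,-19 \right)}}{U} - \frac{71}{-196} = \frac{1 + \left(-19\right)^{2}}{359} - \frac{71}{-196} = \left(1 + 361\right) \frac{1}{359} - - \frac{71}{196} = 362 \cdot \frac{1}{359} + \frac{71}{196} = \frac{362}{359} + \frac{71}{196} = \frac{96441}{70364}$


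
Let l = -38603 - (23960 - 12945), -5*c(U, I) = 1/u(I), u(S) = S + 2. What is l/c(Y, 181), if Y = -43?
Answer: 45400470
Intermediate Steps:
u(S) = 2 + S
c(U, I) = -1/(5*(2 + I))
l = -49618 (l = -38603 - 1*11015 = -38603 - 11015 = -49618)
l/c(Y, 181) = -49618/((-1/(10 + 5*181))) = -49618/((-1/(10 + 905))) = -49618/((-1/915)) = -49618/((-1*1/915)) = -49618/(-1/915) = -49618*(-915) = 45400470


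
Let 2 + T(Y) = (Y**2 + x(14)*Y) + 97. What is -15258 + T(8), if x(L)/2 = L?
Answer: -14875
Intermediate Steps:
x(L) = 2*L
T(Y) = 95 + Y**2 + 28*Y (T(Y) = -2 + ((Y**2 + (2*14)*Y) + 97) = -2 + ((Y**2 + 28*Y) + 97) = -2 + (97 + Y**2 + 28*Y) = 95 + Y**2 + 28*Y)
-15258 + T(8) = -15258 + (95 + 8**2 + 28*8) = -15258 + (95 + 64 + 224) = -15258 + 383 = -14875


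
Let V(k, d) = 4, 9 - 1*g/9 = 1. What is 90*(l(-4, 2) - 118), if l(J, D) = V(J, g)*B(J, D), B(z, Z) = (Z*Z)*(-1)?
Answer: -12060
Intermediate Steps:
g = 72 (g = 81 - 9*1 = 81 - 9 = 72)
B(z, Z) = -Z² (B(z, Z) = Z²*(-1) = -Z²)
l(J, D) = -4*D² (l(J, D) = 4*(-D²) = -4*D²)
90*(l(-4, 2) - 118) = 90*(-4*2² - 118) = 90*(-4*4 - 118) = 90*(-16 - 118) = 90*(-134) = -12060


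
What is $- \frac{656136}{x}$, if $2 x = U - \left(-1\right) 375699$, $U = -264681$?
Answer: $- \frac{218712}{18503} \approx -11.82$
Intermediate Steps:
$x = 55509$ ($x = \frac{-264681 - \left(-1\right) 375699}{2} = \frac{-264681 - -375699}{2} = \frac{-264681 + 375699}{2} = \frac{1}{2} \cdot 111018 = 55509$)
$- \frac{656136}{x} = - \frac{656136}{55509} = \left(-656136\right) \frac{1}{55509} = - \frac{218712}{18503}$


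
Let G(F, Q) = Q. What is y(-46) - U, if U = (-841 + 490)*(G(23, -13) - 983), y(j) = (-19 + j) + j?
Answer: -349707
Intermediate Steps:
y(j) = -19 + 2*j
U = 349596 (U = (-841 + 490)*(-13 - 983) = -351*(-996) = 349596)
y(-46) - U = (-19 + 2*(-46)) - 1*349596 = (-19 - 92) - 349596 = -111 - 349596 = -349707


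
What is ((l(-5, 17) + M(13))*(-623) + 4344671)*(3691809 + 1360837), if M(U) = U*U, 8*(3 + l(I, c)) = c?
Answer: 85691443734859/4 ≈ 2.1423e+13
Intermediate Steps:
l(I, c) = -3 + c/8
M(U) = U²
((l(-5, 17) + M(13))*(-623) + 4344671)*(3691809 + 1360837) = (((-3 + (⅛)*17) + 13²)*(-623) + 4344671)*(3691809 + 1360837) = (((-3 + 17/8) + 169)*(-623) + 4344671)*5052646 = ((-7/8 + 169)*(-623) + 4344671)*5052646 = ((1345/8)*(-623) + 4344671)*5052646 = (-837935/8 + 4344671)*5052646 = (33919433/8)*5052646 = 85691443734859/4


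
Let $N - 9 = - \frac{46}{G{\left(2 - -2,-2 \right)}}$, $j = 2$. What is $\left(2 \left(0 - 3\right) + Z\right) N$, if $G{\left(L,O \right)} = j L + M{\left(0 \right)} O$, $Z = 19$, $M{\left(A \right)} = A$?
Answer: $\frac{169}{4} \approx 42.25$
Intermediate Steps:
$G{\left(L,O \right)} = 2 L$ ($G{\left(L,O \right)} = 2 L + 0 O = 2 L + 0 = 2 L$)
$N = \frac{13}{4}$ ($N = 9 - \frac{46}{2 \left(2 - -2\right)} = 9 - \frac{46}{2 \left(2 + 2\right)} = 9 - \frac{46}{2 \cdot 4} = 9 - \frac{46}{8} = 9 - \frac{23}{4} = \frac{13}{4} \approx 3.25$)
$\left(2 \left(0 - 3\right) + Z\right) N = \left(2 \left(0 - 3\right) + 19\right) \frac{13}{4} = \left(2 \left(-3\right) + 19\right) \frac{13}{4} = \left(-6 + 19\right) \frac{13}{4} = 13 \cdot \frac{13}{4} = \frac{169}{4}$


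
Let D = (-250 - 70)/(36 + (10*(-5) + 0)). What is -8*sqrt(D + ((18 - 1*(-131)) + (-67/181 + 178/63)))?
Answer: -16*sqrt(629598907)/3801 ≈ -105.62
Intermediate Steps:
D = 160/7 (D = -320/(36 + (-50 + 0)) = -320/(36 - 50) = -320/(-14) = -320*(-1/14) = 160/7 ≈ 22.857)
-8*sqrt(D + ((18 - 1*(-131)) + (-67/181 + 178/63))) = -8*sqrt(160/7 + ((18 - 1*(-131)) + (-67/181 + 178/63))) = -8*sqrt(160/7 + ((18 + 131) + (-67*1/181 + 178*(1/63)))) = -8*sqrt(160/7 + (149 + (-67/181 + 178/63))) = -8*sqrt(160/7 + (149 + 27997/11403)) = -8*sqrt(160/7 + 1727044/11403) = -16*sqrt(629598907)/3801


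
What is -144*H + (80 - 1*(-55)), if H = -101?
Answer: 14679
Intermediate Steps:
-144*H + (80 - 1*(-55)) = -144*(-101) + (80 - 1*(-55)) = 14544 + (80 + 55) = 14544 + 135 = 14679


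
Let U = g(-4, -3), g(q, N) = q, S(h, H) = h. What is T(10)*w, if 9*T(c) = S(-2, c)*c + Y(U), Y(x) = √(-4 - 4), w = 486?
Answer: -1080 + 108*I*√2 ≈ -1080.0 + 152.74*I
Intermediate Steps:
U = -4
Y(x) = 2*I*√2 (Y(x) = √(-8) = 2*I*√2)
T(c) = -2*c/9 + 2*I*√2/9 (T(c) = (-2*c + 2*I*√2)/9 = -2*c/9 + 2*I*√2/9)
T(10)*w = (-2/9*10 + 2*I*√2/9)*486 = (-20/9 + 2*I*√2/9)*486 = -1080 + 108*I*√2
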